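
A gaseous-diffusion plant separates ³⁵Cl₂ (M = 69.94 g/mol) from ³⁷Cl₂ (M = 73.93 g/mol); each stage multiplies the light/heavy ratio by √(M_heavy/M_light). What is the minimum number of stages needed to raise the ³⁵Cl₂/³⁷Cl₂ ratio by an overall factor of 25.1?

Single-stage factor α = √(73.93/69.94), so ln α = ½ ln(1.05705) = 0.02774.
Need α^N ≥ 25.1 ⇒ N ≥ ln(25.1) / ln α = 3.223 / 0.02774 = 116.18.
Rounding up, N = 117 stages.

117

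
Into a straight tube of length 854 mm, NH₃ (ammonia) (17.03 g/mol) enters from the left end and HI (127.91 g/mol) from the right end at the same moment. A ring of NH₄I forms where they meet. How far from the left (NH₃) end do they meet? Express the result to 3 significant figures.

Graham's law gives d_NH₃/d_HI = rate_NH₃/rate_HI = √(M_HI/M_NH₃) = √(127.91/17.03) = 2.741.
With d_NH₃ + d_HI = 854 mm, d_HI = 854/(1 + 2.741) = 228.3 mm.
d_NH₃ = 854 − 228.3 = 626 mm.

626 mm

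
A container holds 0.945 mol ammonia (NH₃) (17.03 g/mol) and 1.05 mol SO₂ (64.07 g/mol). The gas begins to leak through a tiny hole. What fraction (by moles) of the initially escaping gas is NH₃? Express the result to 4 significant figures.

Each component's effusion rate ∝ (its partial pressure)·(1/√M) ∝ n_i/√M_i.
Mole fraction of NH₃ in the effusate = (n_NH₃/√M_NH₃) / (n_NH₃/√M_NH₃ + n_SO₂/√M_SO₂)
= (0.945/√17.03) / (0.945/√17.03 + 1.05/√64.07) = 0.2290/(0.2290 + 0.1312) = 0.6358.

0.6358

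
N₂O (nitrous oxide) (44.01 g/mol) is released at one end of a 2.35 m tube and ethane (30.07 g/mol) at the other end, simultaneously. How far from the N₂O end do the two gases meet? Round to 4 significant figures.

1.063 m

Graham's law gives d_N₂O/d_C₂H₆ = rate_N₂O/rate_C₂H₆ = √(M_C₂H₆/M_N₂O) = √(30.07/44.01) = 0.8266.
With d_N₂O + d_C₂H₆ = 2.35 m, d_C₂H₆ = 2.35/(1 + 0.8266) = 1.287 m.
d_N₂O = 2.35 − 1.287 = 1.063 m.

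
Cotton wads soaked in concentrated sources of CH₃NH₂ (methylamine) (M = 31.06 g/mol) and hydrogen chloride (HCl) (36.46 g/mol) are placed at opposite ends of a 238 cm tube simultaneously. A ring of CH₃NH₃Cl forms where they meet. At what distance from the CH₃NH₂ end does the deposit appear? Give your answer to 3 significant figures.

The fronts meet when d_CH₃NH₂ + d_HCl = L with d_CH₃NH₂/d_HCl = √(M_HCl/M_CH₃NH₂) (Graham's law). Here √(M_HCl/M_CH₃NH₂) = √(36.46/31.06) = 1.083.
With d_CH₃NH₂ + d_HCl = 238 cm, d_HCl = 238/(1 + 1.083) = 114.2 cm.
d_CH₃NH₂ = 238 − 114.2 = 124 cm.

124 cm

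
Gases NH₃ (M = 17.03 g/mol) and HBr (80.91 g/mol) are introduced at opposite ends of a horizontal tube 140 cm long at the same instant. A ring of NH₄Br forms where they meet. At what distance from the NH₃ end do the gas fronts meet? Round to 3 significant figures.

Distances travelled in equal time are proportional to diffusion rates, so d_NH₃/d_HBr = √(M_HBr/M_NH₃) = √(80.91/17.03) = 2.180.
With d_NH₃ + d_HBr = 140 cm, d_HBr = 140/(1 + 2.180) = 44.03 cm.
d_NH₃ = 140 − 44.03 = 96.0 cm.

96.0 cm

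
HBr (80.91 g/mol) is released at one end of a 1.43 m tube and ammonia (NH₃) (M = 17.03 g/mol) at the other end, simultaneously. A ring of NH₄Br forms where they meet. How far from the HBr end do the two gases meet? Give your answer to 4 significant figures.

In equal time, each gas travels a distance ∝ its rate ∝ 1/√M, so d_HBr/d_NH₃ = √(M_NH₃/M_HBr) = √(17.03/80.91) = 0.4588.
With d_HBr + d_NH₃ = 1.43 m, d_NH₃ = 1.43/(1 + 0.4588) = 0.9803 m.
d_HBr = 1.43 − 0.9803 = 0.4497 m.

0.4497 m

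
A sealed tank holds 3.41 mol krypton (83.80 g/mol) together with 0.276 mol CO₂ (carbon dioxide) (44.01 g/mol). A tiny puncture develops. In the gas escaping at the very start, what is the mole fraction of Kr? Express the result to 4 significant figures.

Each component's effusion rate ∝ (its partial pressure)·(1/√M) ∝ n_i/√M_i.
So x_Kr in the escaping gas = (n_Kr/√M_Kr) / Σ(n_i/√M_i)
= (3.41/√83.80) / (3.41/√83.80 + 0.276/√44.01) = 0.3725/(0.3725 + 0.04160) = 0.8995.

0.8995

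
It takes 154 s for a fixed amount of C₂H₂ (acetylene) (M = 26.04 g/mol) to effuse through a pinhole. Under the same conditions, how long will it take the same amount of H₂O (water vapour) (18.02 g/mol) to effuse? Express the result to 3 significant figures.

By Graham's law, t_H₂O/t_C₂H₂ = √(M_H₂O/M_C₂H₂) = √(18.02/26.04) = √0.6920 = 0.8319.
So the time for H₂O is 154 × 0.8319 = 128 s.

128 s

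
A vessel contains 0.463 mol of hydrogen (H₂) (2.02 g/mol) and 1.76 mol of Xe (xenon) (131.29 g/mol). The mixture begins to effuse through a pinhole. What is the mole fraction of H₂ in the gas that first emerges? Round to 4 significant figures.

The effusion rate of species i is ∝ p_i/√M_i ∝ n_i/√M_i.
Mole fraction of H₂ in the effusate = (n_H₂/√M_H₂) / (n_H₂/√M_H₂ + n_Xe/√M_Xe)
= (0.463/√2.02) / (0.463/√2.02 + 1.76/√131.29) = 0.3258/(0.3258 + 0.1536) = 0.6796.

0.6796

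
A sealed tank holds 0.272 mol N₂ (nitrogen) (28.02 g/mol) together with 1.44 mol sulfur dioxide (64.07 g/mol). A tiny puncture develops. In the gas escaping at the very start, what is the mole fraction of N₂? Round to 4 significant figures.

Effusion rate of each component ∝ n_i/√M_i (partial pressure × 1/√M).
Mole fraction of N₂ in the effusate = (n_N₂/√M_N₂) / (n_N₂/√M_N₂ + n_SO₂/√M_SO₂)
= (0.272/√28.02) / (0.272/√28.02 + 1.44/√64.07) = 0.05138/(0.05138 + 0.1799) = 0.2222.

0.2222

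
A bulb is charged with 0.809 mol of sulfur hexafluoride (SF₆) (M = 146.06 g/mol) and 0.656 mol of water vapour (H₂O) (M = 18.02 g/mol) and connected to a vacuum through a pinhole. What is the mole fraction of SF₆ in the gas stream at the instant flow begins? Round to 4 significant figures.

0.3022

Each component's effusion rate ∝ (its partial pressure)·(1/√M) ∝ n_i/√M_i.
So x_SF₆ in the escaping gas = (n_SF₆/√M_SF₆) / Σ(n_i/√M_i)
= (0.809/√146.06) / (0.809/√146.06 + 0.656/√18.02) = 0.06694/(0.06694 + 0.1545) = 0.3022.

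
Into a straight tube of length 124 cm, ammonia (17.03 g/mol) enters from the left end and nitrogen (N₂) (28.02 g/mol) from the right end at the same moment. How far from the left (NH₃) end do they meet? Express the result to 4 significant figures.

The fronts meet when d_NH₃ + d_N₂ = L with d_NH₃/d_N₂ = √(M_N₂/M_NH₃) (Graham's law). Here √(M_N₂/M_NH₃) = √(28.02/17.03) = 1.283.
With d_NH₃ + d_N₂ = 124 cm, d_N₂ = 124/(1 + 1.283) = 54.32 cm.
d_NH₃ = 124 − 54.32 = 69.68 cm.

69.68 cm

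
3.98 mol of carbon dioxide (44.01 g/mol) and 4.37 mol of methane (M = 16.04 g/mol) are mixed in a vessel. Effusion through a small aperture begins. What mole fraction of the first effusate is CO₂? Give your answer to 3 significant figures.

The effusion rate of species i is ∝ p_i/√M_i ∝ n_i/√M_i.
x_CO₂(eff) = (n_CO₂/√M_CO₂) / (n_CO₂/√M_CO₂ + n_CH₄/√M_CH₄)
= (3.98/√44.01) / (3.98/√44.01 + 4.37/√16.04) = 0.5999/(0.5999 + 1.091) = 0.355.

0.355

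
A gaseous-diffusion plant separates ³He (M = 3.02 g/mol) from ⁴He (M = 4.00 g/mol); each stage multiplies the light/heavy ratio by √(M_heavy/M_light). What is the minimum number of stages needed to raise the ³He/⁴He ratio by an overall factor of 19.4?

22

With α = √(4.00/3.02) per stage, ln α = ½ ln(1.32450) = 0.1405.
Need α^N ≥ 19.4 ⇒ N ≥ ln(19.4) / ln α = 2.965 / 0.1405 = 21.10.
Minimum whole number of stages: N = 22.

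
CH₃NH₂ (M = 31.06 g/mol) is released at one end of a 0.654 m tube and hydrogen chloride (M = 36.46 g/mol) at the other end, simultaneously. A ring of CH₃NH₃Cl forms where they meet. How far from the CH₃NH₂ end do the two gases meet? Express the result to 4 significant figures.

The fronts meet when d_CH₃NH₂ + d_HCl = L with d_CH₃NH₂/d_HCl = √(M_HCl/M_CH₃NH₂) (Graham's law). Here √(M_HCl/M_CH₃NH₂) = √(36.46/31.06) = 1.083.
With d_CH₃NH₂ + d_HCl = 0.654 m, d_HCl = 0.654/(1 + 1.083) = 0.3139 m.
d_CH₃NH₂ = 0.654 − 0.3139 = 0.3401 m.

0.3401 m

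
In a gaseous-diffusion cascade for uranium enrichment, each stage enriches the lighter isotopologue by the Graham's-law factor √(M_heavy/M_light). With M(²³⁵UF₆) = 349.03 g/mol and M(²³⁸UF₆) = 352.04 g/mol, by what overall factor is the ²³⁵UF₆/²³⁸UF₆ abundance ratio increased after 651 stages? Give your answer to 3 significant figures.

16.4

Overall factor = α^651 with α = √(352.04/349.03), i.e. (352.04/349.03)^(651/2).
= 1.00862^(651/2) = 16.4.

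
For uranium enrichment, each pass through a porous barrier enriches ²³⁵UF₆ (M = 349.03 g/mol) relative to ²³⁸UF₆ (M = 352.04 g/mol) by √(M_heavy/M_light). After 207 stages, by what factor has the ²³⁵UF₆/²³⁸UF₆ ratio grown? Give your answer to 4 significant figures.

2.432

Each stage multiplies the ratio by α = √(352.04/349.03), so after 207 stages the overall factor is α^207 = (352.04/349.03)^(207/2).
= 1.00862^(207/2) = 2.432.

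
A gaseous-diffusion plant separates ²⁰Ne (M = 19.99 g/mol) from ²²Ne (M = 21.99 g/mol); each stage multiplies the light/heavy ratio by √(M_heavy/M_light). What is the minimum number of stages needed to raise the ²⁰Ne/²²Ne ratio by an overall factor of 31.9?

Single-stage factor α = √(21.99/19.99), so ln α = ½ ln(1.10005) = 0.04768.
Need α^N ≥ 31.9 ⇒ N ≥ ln(31.9) / ln α = 3.463 / 0.04768 = 72.63.
So at least 73 stages are needed.

73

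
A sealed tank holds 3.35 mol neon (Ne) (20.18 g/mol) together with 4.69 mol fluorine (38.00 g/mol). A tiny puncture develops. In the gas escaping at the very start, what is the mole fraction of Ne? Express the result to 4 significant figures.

0.4950

Each component's effusion rate ∝ (its partial pressure)·(1/√M) ∝ n_i/√M_i.
So x_Ne in the escaping gas = (n_Ne/√M_Ne) / Σ(n_i/√M_i)
= (3.35/√20.18) / (3.35/√20.18 + 4.69/√38.00) = 0.7457/(0.7457 + 0.7608) = 0.4950.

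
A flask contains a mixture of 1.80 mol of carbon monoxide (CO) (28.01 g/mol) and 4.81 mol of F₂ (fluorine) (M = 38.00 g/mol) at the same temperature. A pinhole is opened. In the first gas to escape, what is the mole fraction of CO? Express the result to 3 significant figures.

Rate_i ∝ x_i/√M_i (Graham's law weighted by mole fraction), so the effusate composition follows n_i/√M_i.
So x_CO in the escaping gas = (n_CO/√M_CO) / Σ(n_i/√M_i)
= (1.80/√28.01) / (1.80/√28.01 + 4.81/√38.00) = 0.3401/(0.3401 + 0.7803) = 0.304.

0.304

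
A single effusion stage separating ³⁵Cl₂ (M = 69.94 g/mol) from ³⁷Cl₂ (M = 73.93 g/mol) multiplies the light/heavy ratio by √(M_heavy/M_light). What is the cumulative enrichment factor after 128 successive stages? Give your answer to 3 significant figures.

34.8

The single-stage factor is √(M_heavy/M_light), so 128 stages give [√(73.93/69.94)]^128 = (73.93/69.94)^(128/2).
= 1.05705^64 = 34.8.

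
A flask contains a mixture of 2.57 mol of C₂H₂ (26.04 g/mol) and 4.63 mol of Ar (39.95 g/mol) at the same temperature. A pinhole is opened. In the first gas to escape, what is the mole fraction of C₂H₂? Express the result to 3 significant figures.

0.407

Rate_i ∝ x_i/√M_i (Graham's law weighted by mole fraction), so the effusate composition follows n_i/√M_i.
x_C₂H₂(eff) = (n_C₂H₂/√M_C₂H₂) / (n_C₂H₂/√M_C₂H₂ + n_Ar/√M_Ar)
= (2.57/√26.04) / (2.57/√26.04 + 4.63/√39.95) = 0.5036/(0.5036 + 0.7325) = 0.407.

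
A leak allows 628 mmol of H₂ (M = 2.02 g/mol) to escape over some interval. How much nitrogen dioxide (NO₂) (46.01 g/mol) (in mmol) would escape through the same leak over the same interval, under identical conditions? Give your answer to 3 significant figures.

132 mmol

Since effusion rate ∝ 1/√M, rate_NO₂/rate_H₂ = √(M_H₂/M_NO₂) = √(2.02/46.01) = √0.04390 = 0.2095.
So the amount for NO₂ is 628 × 0.2095 = 132 mmol.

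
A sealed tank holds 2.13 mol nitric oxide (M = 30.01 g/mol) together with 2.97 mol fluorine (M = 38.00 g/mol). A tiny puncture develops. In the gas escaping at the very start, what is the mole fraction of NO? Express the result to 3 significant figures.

0.447

Effusion rate of each component ∝ n_i/√M_i (partial pressure × 1/√M).
So x_NO in the escaping gas = (n_NO/√M_NO) / Σ(n_i/√M_i)
= (2.13/√30.01) / (2.13/√30.01 + 2.97/√38.00) = 0.3888/(0.3888 + 0.4818) = 0.447.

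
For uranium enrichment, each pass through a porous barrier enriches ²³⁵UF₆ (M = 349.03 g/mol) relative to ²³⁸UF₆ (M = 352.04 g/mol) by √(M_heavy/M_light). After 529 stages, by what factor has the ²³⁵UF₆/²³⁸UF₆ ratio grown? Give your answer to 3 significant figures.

9.69

Each stage multiplies the ratio by α = √(352.04/349.03), so after 529 stages the overall factor is α^529 = (352.04/349.03)^(529/2).
= 1.00862^(529/2) = 9.69.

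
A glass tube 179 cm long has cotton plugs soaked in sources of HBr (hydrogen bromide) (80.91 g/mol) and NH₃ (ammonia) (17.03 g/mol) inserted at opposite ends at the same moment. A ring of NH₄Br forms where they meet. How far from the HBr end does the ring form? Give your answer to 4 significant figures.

56.29 cm

In equal time, each gas travels a distance ∝ its rate ∝ 1/√M, so d_HBr/d_NH₃ = √(M_NH₃/M_HBr) = √(17.03/80.91) = 0.4588.
With d_HBr + d_NH₃ = 179 cm, d_NH₃ = 179/(1 + 0.4588) = 122.7 cm.
d_HBr = 179 − 122.7 = 56.29 cm.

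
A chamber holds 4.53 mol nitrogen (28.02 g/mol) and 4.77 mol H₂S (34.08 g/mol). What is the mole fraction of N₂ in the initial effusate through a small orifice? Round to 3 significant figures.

Rate_i ∝ x_i/√M_i (Graham's law weighted by mole fraction), so the effusate composition follows n_i/√M_i.
Mole fraction of N₂ in the effusate = (n_N₂/√M_N₂) / (n_N₂/√M_N₂ + n_H₂S/√M_H₂S)
= (4.53/√28.02) / (4.53/√28.02 + 4.77/√34.08) = 0.8558/(0.8558 + 0.8171) = 0.512.

0.512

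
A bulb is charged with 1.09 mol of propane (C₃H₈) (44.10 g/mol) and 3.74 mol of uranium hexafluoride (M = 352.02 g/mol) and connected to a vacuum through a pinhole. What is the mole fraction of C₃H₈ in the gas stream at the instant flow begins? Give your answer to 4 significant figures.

0.4516

Rate_i ∝ x_i/√M_i (Graham's law weighted by mole fraction), so the effusate composition follows n_i/√M_i.
So x_C₃H₈ in the escaping gas = (n_C₃H₈/√M_C₃H₈) / Σ(n_i/√M_i)
= (1.09/√44.10) / (1.09/√44.10 + 3.74/√352.02) = 0.1641/(0.1641 + 0.1993) = 0.4516.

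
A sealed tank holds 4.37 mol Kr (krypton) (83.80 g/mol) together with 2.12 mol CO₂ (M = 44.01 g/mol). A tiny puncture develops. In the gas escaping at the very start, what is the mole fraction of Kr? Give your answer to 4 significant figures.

Each component's effusion rate ∝ (its partial pressure)·(1/√M) ∝ n_i/√M_i.
x_Kr(eff) = (n_Kr/√M_Kr) / (n_Kr/√M_Kr + n_CO₂/√M_CO₂)
= (4.37/√83.80) / (4.37/√83.80 + 2.12/√44.01) = 0.4774/(0.4774 + 0.3196) = 0.5990.

0.5990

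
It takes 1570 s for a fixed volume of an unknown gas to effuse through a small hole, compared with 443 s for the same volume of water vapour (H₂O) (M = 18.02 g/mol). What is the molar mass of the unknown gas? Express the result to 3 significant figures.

226 g/mol

From Graham's law, t_X/t_H₂O = √(M_X/M_H₂O).
1570/443 = 3.544 = √(M_X/18.02)
M_X = 18.02 × 3.544² = 18.02 × 12.56 = 226 g/mol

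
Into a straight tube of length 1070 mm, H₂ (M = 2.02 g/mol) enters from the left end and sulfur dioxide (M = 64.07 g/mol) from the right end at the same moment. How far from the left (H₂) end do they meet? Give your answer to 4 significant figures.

908.7 mm

Graham's law gives d_H₂/d_SO₂ = rate_H₂/rate_SO₂ = √(M_SO₂/M_H₂) = √(64.07/2.02) = 5.632.
With d_H₂ + d_SO₂ = 1070 mm, d_SO₂ = 1070/(1 + 5.632) = 161.3 mm.
d_H₂ = 1070 − 161.3 = 908.7 mm.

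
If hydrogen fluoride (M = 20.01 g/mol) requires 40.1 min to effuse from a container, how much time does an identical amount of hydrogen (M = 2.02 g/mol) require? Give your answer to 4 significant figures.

12.74 min

By Graham's law, t_H₂/t_HF = √(M_H₂/M_HF) = √(2.02/20.01) = √0.1009 = 0.3177.
So the time for H₂ is 40.1 × 0.3177 = 12.74 min.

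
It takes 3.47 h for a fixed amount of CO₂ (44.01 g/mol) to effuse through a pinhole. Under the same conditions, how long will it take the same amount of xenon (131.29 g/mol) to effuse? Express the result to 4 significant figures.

Using Graham's law: t_Xe/t_CO₂ = √(M_Xe/M_CO₂) = √(131.29/44.01) = √2.983 = 1.727.
So the time for Xe is 3.47 × 1.727 = 5.993 h.

5.993 h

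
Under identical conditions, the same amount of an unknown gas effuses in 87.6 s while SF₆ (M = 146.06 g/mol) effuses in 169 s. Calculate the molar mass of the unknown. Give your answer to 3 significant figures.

39.2 g/mol

Since effusion rate ∝ 1/√M, t_X/t_SF₆ = √(M_X/M_SF₆).
87.6/169 = 0.5183 = √(M_X/146.06)
M_X = 146.06 × 0.5183² = 146.06 × 0.2687 = 39.2 g/mol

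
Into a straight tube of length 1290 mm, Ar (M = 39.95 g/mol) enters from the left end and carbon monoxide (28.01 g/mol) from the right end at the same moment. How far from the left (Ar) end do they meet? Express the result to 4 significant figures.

The fronts meet when d_Ar + d_CO = L with d_Ar/d_CO = √(M_CO/M_Ar) (Graham's law). Here √(M_CO/M_Ar) = √(28.01/39.95) = 0.8373.
With d_Ar + d_CO = 1290 mm, d_CO = 1290/(1 + 0.8373) = 702.1 mm.
d_Ar = 1290 − 702.1 = 587.9 mm.

587.9 mm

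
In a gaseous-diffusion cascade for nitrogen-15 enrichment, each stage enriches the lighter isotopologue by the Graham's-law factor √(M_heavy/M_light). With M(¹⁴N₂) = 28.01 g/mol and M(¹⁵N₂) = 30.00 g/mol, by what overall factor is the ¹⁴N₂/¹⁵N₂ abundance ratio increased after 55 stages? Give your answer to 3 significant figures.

6.60

Each stage multiplies the ratio by α = √(30.00/28.01), so after 55 stages the overall factor is α^55 = (30.00/28.01)^(55/2).
= 1.07105^(55/2) = 6.60.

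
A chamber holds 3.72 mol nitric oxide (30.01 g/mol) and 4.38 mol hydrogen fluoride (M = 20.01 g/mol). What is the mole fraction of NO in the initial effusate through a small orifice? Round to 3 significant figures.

0.410

Each component's effusion rate ∝ (its partial pressure)·(1/√M) ∝ n_i/√M_i.
Mole fraction of NO in the effusate = (n_NO/√M_NO) / (n_NO/√M_NO + n_HF/√M_HF)
= (3.72/√30.01) / (3.72/√30.01 + 4.38/√20.01) = 0.6791/(0.6791 + 0.9792) = 0.410.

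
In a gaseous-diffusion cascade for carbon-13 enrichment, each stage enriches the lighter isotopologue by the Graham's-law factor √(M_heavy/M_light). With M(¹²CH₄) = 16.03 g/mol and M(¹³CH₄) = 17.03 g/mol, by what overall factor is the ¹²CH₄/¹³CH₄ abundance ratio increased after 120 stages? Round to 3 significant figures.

The single-stage factor is √(M_heavy/M_light), so 120 stages give [√(17.03/16.03)]^120 = (17.03/16.03)^(120/2).
= 1.06238^60 = 37.7.

37.7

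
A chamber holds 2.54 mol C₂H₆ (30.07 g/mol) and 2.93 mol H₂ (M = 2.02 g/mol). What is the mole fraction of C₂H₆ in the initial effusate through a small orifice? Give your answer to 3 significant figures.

0.183

Effusion rate of each component ∝ n_i/√M_i (partial pressure × 1/√M).
x_C₂H₆(eff) = (n_C₂H₆/√M_C₂H₆) / (n_C₂H₆/√M_C₂H₆ + n_H₂/√M_H₂)
= (2.54/√30.07) / (2.54/√30.07 + 2.93/√2.02) = 0.4632/(0.4632 + 2.062) = 0.183.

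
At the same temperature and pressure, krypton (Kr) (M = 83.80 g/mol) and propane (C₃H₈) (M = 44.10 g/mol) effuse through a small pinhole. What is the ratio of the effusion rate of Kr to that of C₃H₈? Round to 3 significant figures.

0.725

By Graham's law, rate_Kr/rate_C₃H₈ = √(M_C₃H₈/M_Kr) = √(44.10/83.80) = √0.5263 = 0.725.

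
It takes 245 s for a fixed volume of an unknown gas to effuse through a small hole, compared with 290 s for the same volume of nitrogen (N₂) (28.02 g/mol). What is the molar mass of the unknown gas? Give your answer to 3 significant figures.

By Graham's law, t_X/t_N₂ = √(M_X/M_N₂).
245/290 = 0.8448 = √(M_X/28.02)
M_X = 28.02 × 0.8448² = 28.02 × 0.7137 = 20.0 g/mol

20.0 g/mol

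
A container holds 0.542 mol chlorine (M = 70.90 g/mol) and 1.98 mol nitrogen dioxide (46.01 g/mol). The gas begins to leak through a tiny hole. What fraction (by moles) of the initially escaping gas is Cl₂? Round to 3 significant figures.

0.181

The effusion rate of species i is ∝ p_i/√M_i ∝ n_i/√M_i.
x_Cl₂(eff) = (n_Cl₂/√M_Cl₂) / (n_Cl₂/√M_Cl₂ + n_NO₂/√M_NO₂)
= (0.542/√70.90) / (0.542/√70.90 + 1.98/√46.01) = 0.06437/(0.06437 + 0.2919) = 0.181.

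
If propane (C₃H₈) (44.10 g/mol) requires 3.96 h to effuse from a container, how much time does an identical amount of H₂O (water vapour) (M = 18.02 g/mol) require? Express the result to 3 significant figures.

Using Graham's law: t_H₂O/t_C₃H₈ = √(M_H₂O/M_C₃H₈) = √(18.02/44.10) = √0.4086 = 0.6392.
So the time for H₂O is 3.96 × 0.6392 = 2.53 h.

2.53 h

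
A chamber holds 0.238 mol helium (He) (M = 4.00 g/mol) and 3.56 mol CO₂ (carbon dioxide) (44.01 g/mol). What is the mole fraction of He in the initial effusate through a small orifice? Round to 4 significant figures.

0.1815

Each component's effusion rate ∝ (its partial pressure)·(1/√M) ∝ n_i/√M_i.
So x_He in the escaping gas = (n_He/√M_He) / Σ(n_i/√M_i)
= (0.238/√4.00) / (0.238/√4.00 + 3.56/√44.01) = 0.1190/(0.1190 + 0.5366) = 0.1815.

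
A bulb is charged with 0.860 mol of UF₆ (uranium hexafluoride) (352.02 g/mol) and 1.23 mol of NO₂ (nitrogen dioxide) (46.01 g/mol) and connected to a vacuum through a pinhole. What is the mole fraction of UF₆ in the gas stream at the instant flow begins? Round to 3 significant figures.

Rate_i ∝ x_i/√M_i (Graham's law weighted by mole fraction), so the effusate composition follows n_i/√M_i.
Mole fraction of UF₆ in the effusate = (n_UF₆/√M_UF₆) / (n_UF₆/√M_UF₆ + n_NO₂/√M_NO₂)
= (0.860/√352.02) / (0.860/√352.02 + 1.23/√46.01) = 0.04584/(0.04584 + 0.1813) = 0.202.

0.202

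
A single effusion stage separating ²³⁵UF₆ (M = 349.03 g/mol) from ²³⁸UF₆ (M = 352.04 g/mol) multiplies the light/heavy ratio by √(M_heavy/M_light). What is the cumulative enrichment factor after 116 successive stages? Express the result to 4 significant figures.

1.645

Each stage multiplies the ratio by α = √(352.04/349.03), so after 116 stages the overall factor is α^116 = (352.04/349.03)^(116/2).
= 1.00862^58 = 1.645.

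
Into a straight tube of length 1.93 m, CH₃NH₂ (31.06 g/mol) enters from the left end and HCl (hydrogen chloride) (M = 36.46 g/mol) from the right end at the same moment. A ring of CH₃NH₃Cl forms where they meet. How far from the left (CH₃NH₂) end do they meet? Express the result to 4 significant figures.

Distances travelled in equal time are proportional to diffusion rates, so d_CH₃NH₂/d_HCl = √(M_HCl/M_CH₃NH₂) = √(36.46/31.06) = 1.083.
With d_CH₃NH₂ + d_HCl = 1.93 m, d_HCl = 1.93/(1 + 1.083) = 0.9263 m.
d_CH₃NH₂ = 1.93 − 0.9263 = 1.004 m.

1.004 m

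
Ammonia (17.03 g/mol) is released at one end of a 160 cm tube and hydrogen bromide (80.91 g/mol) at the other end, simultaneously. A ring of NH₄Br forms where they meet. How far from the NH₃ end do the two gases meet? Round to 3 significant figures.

110 cm

Distances travelled in equal time are proportional to diffusion rates, so d_NH₃/d_HBr = √(M_HBr/M_NH₃) = √(80.91/17.03) = 2.180.
With d_NH₃ + d_HBr = 160 cm, d_HBr = 160/(1 + 2.180) = 50.32 cm.
d_NH₃ = 160 − 50.32 = 110 cm.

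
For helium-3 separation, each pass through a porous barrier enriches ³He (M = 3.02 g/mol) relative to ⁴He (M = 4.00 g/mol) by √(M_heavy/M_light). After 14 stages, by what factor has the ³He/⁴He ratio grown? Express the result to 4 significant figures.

Each stage multiplies the ratio by α = √(4.00/3.02), so after 14 stages the overall factor is α^14 = (4.00/3.02)^(14/2).
= 1.32450^7 = 7.151.

7.151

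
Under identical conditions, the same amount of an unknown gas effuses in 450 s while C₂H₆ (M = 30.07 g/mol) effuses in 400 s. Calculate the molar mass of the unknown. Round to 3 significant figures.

Since effusion rate ∝ 1/√M, t_X/t_C₂H₆ = √(M_X/M_C₂H₆).
450/400 = 1.125 = √(M_X/30.07)
M_X = 30.07 × 1.125² = 30.07 × 1.266 = 38.1 g/mol

38.1 g/mol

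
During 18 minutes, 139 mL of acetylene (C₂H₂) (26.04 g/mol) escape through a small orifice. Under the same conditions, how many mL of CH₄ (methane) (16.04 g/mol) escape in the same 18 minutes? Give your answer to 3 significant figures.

Since effusion rate ∝ 1/√M, rate_CH₄/rate_C₂H₂ = √(M_C₂H₂/M_CH₄) = √(26.04/16.04) = √1.623 = 1.274.
So the volume for CH₄ is 139 × 1.274 = 177 mL.

177 mL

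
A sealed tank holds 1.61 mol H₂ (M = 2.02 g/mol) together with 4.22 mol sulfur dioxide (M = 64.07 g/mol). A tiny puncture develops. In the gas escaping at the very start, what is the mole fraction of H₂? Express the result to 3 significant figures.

Rate_i ∝ x_i/√M_i (Graham's law weighted by mole fraction), so the effusate composition follows n_i/√M_i.
Mole fraction of H₂ in the effusate = (n_H₂/√M_H₂) / (n_H₂/√M_H₂ + n_SO₂/√M_SO₂)
= (1.61/√2.02) / (1.61/√2.02 + 4.22/√64.07) = 1.133/(1.133 + 0.5272) = 0.682.

0.682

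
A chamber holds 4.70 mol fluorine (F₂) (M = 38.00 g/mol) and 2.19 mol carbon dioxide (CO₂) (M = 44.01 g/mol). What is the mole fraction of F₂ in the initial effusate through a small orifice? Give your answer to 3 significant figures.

Effusion rate of each component ∝ n_i/√M_i (partial pressure × 1/√M).
So x_F₂ in the escaping gas = (n_F₂/√M_F₂) / Σ(n_i/√M_i)
= (4.70/√38.00) / (4.70/√38.00 + 2.19/√44.01) = 0.7624/(0.7624 + 0.3301) = 0.698.

0.698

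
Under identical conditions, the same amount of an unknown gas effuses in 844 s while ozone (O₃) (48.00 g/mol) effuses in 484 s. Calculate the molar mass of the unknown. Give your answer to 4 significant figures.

From Graham's law, t_X/t_O₃ = √(M_X/M_O₃).
844/484 = 1.744 = √(M_X/48.00)
M_X = 48.00 × 1.744² = 48.00 × 3.041 = 146.0 g/mol

146.0 g/mol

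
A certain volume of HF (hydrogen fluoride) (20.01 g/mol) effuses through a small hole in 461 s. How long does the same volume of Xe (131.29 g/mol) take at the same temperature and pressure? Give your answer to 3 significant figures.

Using Graham's law: t_Xe/t_HF = √(M_Xe/M_HF) = √(131.29/20.01) = √6.561 = 2.561.
So the time for Xe is 461 × 2.561 = 1180 s.

1180 s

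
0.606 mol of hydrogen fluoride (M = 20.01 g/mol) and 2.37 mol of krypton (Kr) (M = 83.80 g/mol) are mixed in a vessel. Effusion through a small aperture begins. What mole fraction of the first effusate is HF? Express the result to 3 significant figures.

0.344

The effusion rate of species i is ∝ p_i/√M_i ∝ n_i/√M_i.
x_HF(eff) = (n_HF/√M_HF) / (n_HF/√M_HF + n_Kr/√M_Kr)
= (0.606/√20.01) / (0.606/√20.01 + 2.37/√83.80) = 0.1355/(0.1355 + 0.2589) = 0.344.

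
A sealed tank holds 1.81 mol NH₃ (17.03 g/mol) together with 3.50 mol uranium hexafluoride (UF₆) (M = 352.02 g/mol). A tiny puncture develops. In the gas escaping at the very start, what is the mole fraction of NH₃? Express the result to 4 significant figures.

0.7016

The effusion rate of species i is ∝ p_i/√M_i ∝ n_i/√M_i.
So x_NH₃ in the escaping gas = (n_NH₃/√M_NH₃) / Σ(n_i/√M_i)
= (1.81/√17.03) / (1.81/√17.03 + 3.50/√352.02) = 0.4386/(0.4386 + 0.1865) = 0.7016.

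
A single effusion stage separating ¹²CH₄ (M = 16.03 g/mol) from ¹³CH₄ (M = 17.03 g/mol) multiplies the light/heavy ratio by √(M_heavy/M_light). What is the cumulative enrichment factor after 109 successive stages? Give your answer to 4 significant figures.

Overall factor = α^109 with α = √(17.03/16.03), i.e. (17.03/16.03)^(109/2).
= 1.06238^(109/2) = 27.06.

27.06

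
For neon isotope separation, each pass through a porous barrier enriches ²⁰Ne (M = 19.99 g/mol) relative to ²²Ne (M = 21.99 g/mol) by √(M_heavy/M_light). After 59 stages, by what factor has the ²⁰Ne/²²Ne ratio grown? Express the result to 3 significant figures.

16.7

Overall factor = α^59 with α = √(21.99/19.99), i.e. (21.99/19.99)^(59/2).
= 1.10005^(59/2) = 16.7.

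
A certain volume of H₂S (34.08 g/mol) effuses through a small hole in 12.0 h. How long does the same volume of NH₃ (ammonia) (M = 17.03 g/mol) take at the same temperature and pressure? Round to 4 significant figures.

8.483 h

Since effusion rate ∝ 1/√M, t_NH₃/t_H₂S = √(M_NH₃/M_H₂S) = √(17.03/34.08) = √0.4997 = 0.7069.
So the time for NH₃ is 12.0 × 0.7069 = 8.483 h.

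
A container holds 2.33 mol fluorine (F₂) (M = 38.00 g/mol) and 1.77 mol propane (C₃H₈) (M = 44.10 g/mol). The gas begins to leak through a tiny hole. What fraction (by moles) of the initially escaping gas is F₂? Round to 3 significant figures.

0.586

Effusion rate of each component ∝ n_i/√M_i (partial pressure × 1/√M).
So x_F₂ in the escaping gas = (n_F₂/√M_F₂) / Σ(n_i/√M_i)
= (2.33/√38.00) / (2.33/√38.00 + 1.77/√44.10) = 0.3780/(0.3780 + 0.2665) = 0.586.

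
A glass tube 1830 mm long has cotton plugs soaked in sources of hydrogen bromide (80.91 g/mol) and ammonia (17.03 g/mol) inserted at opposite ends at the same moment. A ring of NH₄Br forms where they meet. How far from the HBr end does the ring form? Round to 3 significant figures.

576 mm

In equal time, each gas travels a distance ∝ its rate ∝ 1/√M, so d_HBr/d_NH₃ = √(M_NH₃/M_HBr) = √(17.03/80.91) = 0.4588.
With d_HBr + d_NH₃ = 1830 mm, d_NH₃ = 1830/(1 + 0.4588) = 1254 mm.
d_HBr = 1830 − 1254 = 576 mm.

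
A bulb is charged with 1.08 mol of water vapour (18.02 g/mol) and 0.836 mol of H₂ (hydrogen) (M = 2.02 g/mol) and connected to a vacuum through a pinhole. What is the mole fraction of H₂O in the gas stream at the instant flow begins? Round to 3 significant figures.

0.302

Effusion rate of each component ∝ n_i/√M_i (partial pressure × 1/√M).
So x_H₂O in the escaping gas = (n_H₂O/√M_H₂O) / Σ(n_i/√M_i)
= (1.08/√18.02) / (1.08/√18.02 + 0.836/√2.02) = 0.2544/(0.2544 + 0.5882) = 0.302.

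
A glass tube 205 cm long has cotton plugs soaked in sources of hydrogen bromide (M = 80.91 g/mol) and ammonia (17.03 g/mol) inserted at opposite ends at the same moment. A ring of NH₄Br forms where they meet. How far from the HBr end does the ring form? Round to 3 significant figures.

64.5 cm

Distances travelled in equal time are proportional to diffusion rates, so d_HBr/d_NH₃ = √(M_NH₃/M_HBr) = √(17.03/80.91) = 0.4588.
With d_HBr + d_NH₃ = 205 cm, d_NH₃ = 205/(1 + 0.4588) = 140.5 cm.
d_HBr = 205 − 140.5 = 64.5 cm.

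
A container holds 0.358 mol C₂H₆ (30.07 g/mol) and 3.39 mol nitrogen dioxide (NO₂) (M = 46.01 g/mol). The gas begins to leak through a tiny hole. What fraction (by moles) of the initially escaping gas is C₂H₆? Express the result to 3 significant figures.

Rate_i ∝ x_i/√M_i (Graham's law weighted by mole fraction), so the effusate composition follows n_i/√M_i.
x_C₂H₆(eff) = (n_C₂H₆/√M_C₂H₆) / (n_C₂H₆/√M_C₂H₆ + n_NO₂/√M_NO₂)
= (0.358/√30.07) / (0.358/√30.07 + 3.39/√46.01) = 0.06529/(0.06529 + 0.4998) = 0.116.

0.116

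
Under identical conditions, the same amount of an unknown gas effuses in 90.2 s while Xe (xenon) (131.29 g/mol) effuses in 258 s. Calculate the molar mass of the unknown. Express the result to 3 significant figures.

16.0 g/mol

Graham's law gives t_X/t_Xe = √(M_X/M_Xe).
90.2/258 = 0.3496 = √(M_X/131.29)
M_X = 131.29 × 0.3496² = 131.29 × 0.1222 = 16.0 g/mol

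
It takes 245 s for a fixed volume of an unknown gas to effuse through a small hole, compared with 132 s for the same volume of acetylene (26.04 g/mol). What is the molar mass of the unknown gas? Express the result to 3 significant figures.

89.7 g/mol

Since effusion rate ∝ 1/√M, t_X/t_C₂H₂ = √(M_X/M_C₂H₂).
245/132 = 1.856 = √(M_X/26.04)
M_X = 26.04 × 1.856² = 26.04 × 3.445 = 89.7 g/mol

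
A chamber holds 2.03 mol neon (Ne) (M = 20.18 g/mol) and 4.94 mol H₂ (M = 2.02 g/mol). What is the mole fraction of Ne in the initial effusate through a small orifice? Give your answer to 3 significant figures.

Each component's effusion rate ∝ (its partial pressure)·(1/√M) ∝ n_i/√M_i.
x_Ne(eff) = (n_Ne/√M_Ne) / (n_Ne/√M_Ne + n_H₂/√M_H₂)
= (2.03/√20.18) / (2.03/√20.18 + 4.94/√2.02) = 0.4519/(0.4519 + 3.476) = 0.115.

0.115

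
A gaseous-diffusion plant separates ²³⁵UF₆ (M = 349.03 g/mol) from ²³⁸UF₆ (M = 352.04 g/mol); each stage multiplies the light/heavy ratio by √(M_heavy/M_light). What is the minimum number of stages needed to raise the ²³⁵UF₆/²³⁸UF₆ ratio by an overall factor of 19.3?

Per stage α = (352.04/349.03)^(1/2) = 1.00862^0.5, giving ln α = 0.004293.
Need α^N ≥ 19.3 ⇒ N ≥ ln(19.3) / ln α = 2.960 / 0.004293 = 689.44.
Rounding up, N = 690 stages.

690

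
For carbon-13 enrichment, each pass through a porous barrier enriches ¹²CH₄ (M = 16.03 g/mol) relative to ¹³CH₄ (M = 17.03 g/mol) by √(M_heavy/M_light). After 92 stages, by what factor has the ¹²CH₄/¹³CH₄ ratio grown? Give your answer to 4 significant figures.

Overall factor = α^92 with α = √(17.03/16.03), i.e. (17.03/16.03)^(92/2).
= 1.06238^46 = 16.18.

16.18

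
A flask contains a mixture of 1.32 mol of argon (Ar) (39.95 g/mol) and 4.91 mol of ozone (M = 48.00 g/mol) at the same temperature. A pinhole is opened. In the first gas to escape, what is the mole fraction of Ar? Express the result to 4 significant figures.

Rate_i ∝ x_i/√M_i (Graham's law weighted by mole fraction), so the effusate composition follows n_i/√M_i.
So x_Ar in the escaping gas = (n_Ar/√M_Ar) / Σ(n_i/√M_i)
= (1.32/√39.95) / (1.32/√39.95 + 4.91/√48.00) = 0.2088/(0.2088 + 0.7087) = 0.2276.

0.2276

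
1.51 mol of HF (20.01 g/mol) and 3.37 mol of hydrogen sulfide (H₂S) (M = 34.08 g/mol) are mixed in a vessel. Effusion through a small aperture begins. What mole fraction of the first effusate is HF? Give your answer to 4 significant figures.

0.3690

The effusion rate of species i is ∝ p_i/√M_i ∝ n_i/√M_i.
Mole fraction of HF in the effusate = (n_HF/√M_HF) / (n_HF/√M_HF + n_H₂S/√M_H₂S)
= (1.51/√20.01) / (1.51/√20.01 + 3.37/√34.08) = 0.3376/(0.3376 + 0.5773) = 0.3690.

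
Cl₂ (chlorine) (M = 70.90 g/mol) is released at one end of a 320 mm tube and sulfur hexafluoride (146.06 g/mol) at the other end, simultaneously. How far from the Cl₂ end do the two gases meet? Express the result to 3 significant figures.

The fronts meet when d_Cl₂ + d_SF₆ = L with d_Cl₂/d_SF₆ = √(M_SF₆/M_Cl₂) (Graham's law). Here √(M_SF₆/M_Cl₂) = √(146.06/70.90) = 1.435.
With d_Cl₂ + d_SF₆ = 320 mm, d_SF₆ = 320/(1 + 1.435) = 131.4 mm.
d_Cl₂ = 320 − 131.4 = 189 mm.

189 mm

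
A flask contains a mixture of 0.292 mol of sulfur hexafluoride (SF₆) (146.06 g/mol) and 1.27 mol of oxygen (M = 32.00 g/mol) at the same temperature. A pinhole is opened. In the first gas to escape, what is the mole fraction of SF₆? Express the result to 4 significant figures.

Effusion rate of each component ∝ n_i/√M_i (partial pressure × 1/√M).
x_SF₆(eff) = (n_SF₆/√M_SF₆) / (n_SF₆/√M_SF₆ + n_O₂/√M_O₂)
= (0.292/√146.06) / (0.292/√146.06 + 1.27/√32.00) = 0.02416/(0.02416 + 0.2245) = 0.09716.

0.09716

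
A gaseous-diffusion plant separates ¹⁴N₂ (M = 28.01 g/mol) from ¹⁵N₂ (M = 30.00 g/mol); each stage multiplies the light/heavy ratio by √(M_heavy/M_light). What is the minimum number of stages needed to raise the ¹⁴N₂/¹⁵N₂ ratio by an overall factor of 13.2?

Per stage α = (30.00/28.01)^(1/2) = 1.07105^0.5, giving ln α = 0.03432.
Need α^N ≥ 13.2 ⇒ N ≥ ln(13.2) / ln α = 2.580 / 0.03432 = 75.19.
Rounding up, N = 76 stages.

76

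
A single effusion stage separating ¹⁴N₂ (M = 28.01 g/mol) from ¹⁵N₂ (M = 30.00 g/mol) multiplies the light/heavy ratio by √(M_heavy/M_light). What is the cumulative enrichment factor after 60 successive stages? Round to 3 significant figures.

After 60 stages the ratio has grown by (√(30.00/28.01))^60 = (30.00/28.01)^(60/2).
= 1.07105^30 = 7.84.

7.84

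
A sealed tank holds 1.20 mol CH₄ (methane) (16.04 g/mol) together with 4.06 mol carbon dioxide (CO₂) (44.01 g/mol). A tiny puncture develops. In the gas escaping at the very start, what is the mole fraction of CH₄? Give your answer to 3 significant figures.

0.329

Effusion rate of each component ∝ n_i/√M_i (partial pressure × 1/√M).
Mole fraction of CH₄ in the effusate = (n_CH₄/√M_CH₄) / (n_CH₄/√M_CH₄ + n_CO₂/√M_CO₂)
= (1.20/√16.04) / (1.20/√16.04 + 4.06/√44.01) = 0.2996/(0.2996 + 0.6120) = 0.329.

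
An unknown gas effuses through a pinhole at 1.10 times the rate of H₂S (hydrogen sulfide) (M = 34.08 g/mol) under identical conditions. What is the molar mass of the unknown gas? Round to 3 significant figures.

28.2 g/mol

By Graham's law, rate_X/rate_H₂S = √(M_H₂S/M_X).
1.10 = √(34.08/M_X)
M_X = 34.08 / 1.10² = 34.08 / 1.210 = 28.2 g/mol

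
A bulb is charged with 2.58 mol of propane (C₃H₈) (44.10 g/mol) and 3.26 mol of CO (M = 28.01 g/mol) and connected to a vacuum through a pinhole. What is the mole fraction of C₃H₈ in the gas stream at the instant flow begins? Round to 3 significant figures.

0.387

The effusion rate of species i is ∝ p_i/√M_i ∝ n_i/√M_i.
Mole fraction of C₃H₈ in the effusate = (n_C₃H₈/√M_C₃H₈) / (n_C₃H₈/√M_C₃H₈ + n_CO/√M_CO)
= (2.58/√44.10) / (2.58/√44.10 + 3.26/√28.01) = 0.3885/(0.3885 + 0.6160) = 0.387.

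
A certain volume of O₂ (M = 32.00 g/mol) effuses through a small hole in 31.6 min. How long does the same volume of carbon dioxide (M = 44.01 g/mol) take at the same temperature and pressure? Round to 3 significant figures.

37.1 min

Graham's law gives t_CO₂/t_O₂ = √(M_CO₂/M_O₂) = √(44.01/32.00) = √1.375 = 1.173.
So the time for CO₂ is 31.6 × 1.173 = 37.1 min.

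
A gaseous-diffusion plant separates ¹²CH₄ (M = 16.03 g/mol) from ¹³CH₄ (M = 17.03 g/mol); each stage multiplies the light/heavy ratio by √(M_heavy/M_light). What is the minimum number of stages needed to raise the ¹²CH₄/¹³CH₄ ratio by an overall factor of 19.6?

99

Per stage α = (17.03/16.03)^(1/2) = 1.06238^0.5, giving ln α = 0.03026.
Need α^N ≥ 19.6 ⇒ N ≥ ln(19.6) / ln α = 2.976 / 0.03026 = 98.34.
Rounding up, N = 99 stages.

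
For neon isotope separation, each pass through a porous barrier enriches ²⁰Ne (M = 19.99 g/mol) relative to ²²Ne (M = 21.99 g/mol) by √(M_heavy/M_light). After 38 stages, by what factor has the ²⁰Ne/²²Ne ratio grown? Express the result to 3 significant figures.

Each stage multiplies the ratio by α = √(21.99/19.99), so after 38 stages the overall factor is α^38 = (21.99/19.99)^(38/2).
= 1.10005^19 = 6.12.

6.12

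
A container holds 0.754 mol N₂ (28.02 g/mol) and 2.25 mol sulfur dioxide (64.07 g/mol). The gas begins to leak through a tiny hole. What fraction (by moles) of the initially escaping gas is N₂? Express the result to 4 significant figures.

Each component's effusion rate ∝ (its partial pressure)·(1/√M) ∝ n_i/√M_i.
Mole fraction of N₂ in the effusate = (n_N₂/√M_N₂) / (n_N₂/√M_N₂ + n_SO₂/√M_SO₂)
= (0.754/√28.02) / (0.754/√28.02 + 2.25/√64.07) = 0.1424/(0.1424 + 0.2811) = 0.3363.

0.3363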